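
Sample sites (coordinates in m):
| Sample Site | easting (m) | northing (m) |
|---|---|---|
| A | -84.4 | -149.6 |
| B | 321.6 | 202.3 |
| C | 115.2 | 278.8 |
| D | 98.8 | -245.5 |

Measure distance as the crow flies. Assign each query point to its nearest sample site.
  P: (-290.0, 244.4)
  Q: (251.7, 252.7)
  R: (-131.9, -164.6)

P→C; Q→B; R→A

P at (-290.0, 244.4):
  A: √((205.6)² + (-394.0)²) = √(42271.360 + 155236.000) = 444.4 m
  B: √((611.6)² + (-42.1)²) = √(374054.560 + 1772.410) = 613.0 m
  C: √((405.2)² + (34.4)²) = √(164187.040 + 1183.360) = 406.7 m
  D: √((388.8)² + (-489.9)²) = √(151165.440 + 240002.010) = 625.4 m
  → nearest: C (406.7 m)
Q at (251.7, 252.7):
  A: √((-336.1)² + (-402.3)²) = √(112963.210 + 161845.290) = 524.2 m
  B: √((69.9)² + (-50.4)²) = √(4886.010 + 2540.160) = 86.2 m
  C: √((-136.5)² + (26.1)²) = √(18632.250 + 681.210) = 139.0 m
  D: √((-152.9)² + (-498.2)²) = √(23378.410 + 248203.240) = 521.1 m
  → nearest: B (86.2 m)
R at (-131.9, -164.6):
  A: √((47.5)² + (15.0)²) = √(2256.250 + 225.000) = 49.8 m
  B: √((453.5)² + (366.9)²) = √(205662.250 + 134615.610) = 583.3 m
  C: √((247.1)² + (443.4)²) = √(61058.410 + 196603.560) = 507.6 m
  D: √((230.7)² + (-80.9)²) = √(53222.490 + 6544.810) = 244.5 m
  → nearest: A (49.8 m)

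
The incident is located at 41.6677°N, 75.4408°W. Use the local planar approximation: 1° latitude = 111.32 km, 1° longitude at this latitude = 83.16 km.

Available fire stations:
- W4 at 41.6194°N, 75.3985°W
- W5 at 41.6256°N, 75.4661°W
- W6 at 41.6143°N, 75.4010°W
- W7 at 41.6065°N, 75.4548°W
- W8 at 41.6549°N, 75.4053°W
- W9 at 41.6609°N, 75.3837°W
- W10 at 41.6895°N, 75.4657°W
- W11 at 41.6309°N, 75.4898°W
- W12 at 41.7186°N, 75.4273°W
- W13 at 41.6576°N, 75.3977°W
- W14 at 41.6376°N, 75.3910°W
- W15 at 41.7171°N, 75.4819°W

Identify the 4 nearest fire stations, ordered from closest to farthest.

W10, W8, W13, W9

Distances from 41.6677°N, 75.4408°W:
W4: 6.4252 km
W5: 5.1372 km
W6: 6.8038 km
W7: 6.9115 km
W8: 3.2781 km
W9: 4.8084 km
W10: 3.1901 km
W11: 5.7781 km
W12: 5.7763 km
W13: 3.7564 km
W14: 5.3271 km
W15: 6.4748 km
Sorted: W10 (3.1901 km) < W8 (3.2781 km) < W13 (3.7564 km) < W9 (4.8084 km) < W5 (5.1372 km) < W14 (5.3271 km) < …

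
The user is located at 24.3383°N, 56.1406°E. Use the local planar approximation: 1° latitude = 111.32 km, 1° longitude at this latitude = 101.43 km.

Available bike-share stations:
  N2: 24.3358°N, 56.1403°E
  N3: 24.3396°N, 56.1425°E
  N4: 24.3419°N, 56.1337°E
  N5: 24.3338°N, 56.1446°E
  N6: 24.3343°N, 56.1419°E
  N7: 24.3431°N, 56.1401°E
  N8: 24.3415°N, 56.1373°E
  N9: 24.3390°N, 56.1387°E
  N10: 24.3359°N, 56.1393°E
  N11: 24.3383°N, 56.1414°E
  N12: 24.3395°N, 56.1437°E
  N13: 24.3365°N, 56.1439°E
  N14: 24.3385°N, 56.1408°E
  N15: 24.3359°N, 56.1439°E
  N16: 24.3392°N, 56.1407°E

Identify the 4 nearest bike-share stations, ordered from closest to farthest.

N14, N11, N16, N9

Distances from 24.3383°N, 56.1406°E:
N2: √((-0.0025·111.32)² + (-0.0003·101.43)²) = √(0.077451 + 0.000926) = 0.2800 km
N3: √((0.0013·111.32)² + (0.0019·101.43)²) = √(0.020943 + 0.037140) = 0.2410 km
N4: √((0.0036·111.32)² + (-0.0069·101.43)²) = √(0.160602 + 0.489814) = 0.8065 km
N5: √((-0.0045·111.32)² + (0.0040·101.43)²) = √(0.250941 + 0.164609) = 0.6446 km
N6: √((-0.0040·111.32)² + (0.0013·101.43)²) = √(0.198274 + 0.017387) = 0.4644 km
N7: √((0.0048·111.32)² + (-0.0005·101.43)²) = √(0.285515 + 0.002572) = 0.5367 km
N8: √((0.0032·111.32)² + (-0.0033·101.43)²) = √(0.126896 + 0.112037) = 0.4888 km
N9: √((0.0007·111.32)² + (-0.0019·101.43)²) = √(0.006072 + 0.037140) = 0.2079 km
N10: √((-0.0024·111.32)² + (-0.0013·101.43)²) = √(0.071379 + 0.017387) = 0.2979 km
N11: √((0.0000·111.32)² + (0.0008·101.43)²) = √(0.000000 + 0.006584) = 0.0811 km
N12: √((0.0012·111.32)² + (0.0031·101.43)²) = √(0.017845 + 0.098868) = 0.3416 km
N13: √((-0.0018·111.32)² + (0.0033·101.43)²) = √(0.040151 + 0.112037) = 0.3901 km
N14: √((0.0002·111.32)² + (0.0002·101.43)²) = √(0.000496 + 0.000412) = 0.0301 km
N15: √((-0.0024·111.32)² + (0.0033·101.43)²) = √(0.071379 + 0.112037) = 0.4283 km
N16: √((0.0009·111.32)² + (0.0001·101.43)²) = √(0.010038 + 0.000103) = 0.1007 km
Sorted: N14 (0.0301 km) < N11 (0.0811 km) < N16 (0.1007 km) < N9 (0.2079 km) < N3 (0.2410 km) < N2 (0.2800 km) < …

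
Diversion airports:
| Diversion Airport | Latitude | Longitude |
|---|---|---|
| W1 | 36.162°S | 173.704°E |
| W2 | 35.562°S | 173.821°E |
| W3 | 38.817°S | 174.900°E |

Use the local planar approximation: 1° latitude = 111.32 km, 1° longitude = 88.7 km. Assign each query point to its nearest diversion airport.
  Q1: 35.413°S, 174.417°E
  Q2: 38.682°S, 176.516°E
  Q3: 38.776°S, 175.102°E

Q1 at 35.413°S, 174.417°E:
  W1: √((-0.749·111.32)² + (-0.713·88.7)²) = √(6952.00428 + 3999.68970) = 104.650 km
  W2: √((-0.149·111.32)² + (-0.596·88.7)²) = √(275.11795 + 2794.72937) = 55.406 km
  W3: √((-3.404·111.32)² + (0.483·88.7)²) = √(143590.43069 + 1835.44553) = 381.347 km
  → nearest: W2 (55.406 km)
Q2 at 38.682°S, 176.516°E:
  W1: √((2.520·111.32)² + (-2.812·88.7)²) = √(78695.06110 + 62212.53132) = 375.377 km
  W2: √((3.120·111.32)² + (-2.695·88.7)²) = √(120630.07098 + 57143.22916) = 421.632 km
  W3: √((-0.135·111.32)² + (-1.616·88.7)²) = √(225.84680 + 20546.12626) = 144.125 km
  → nearest: W3 (144.125 km)
Q3 at 38.776°S, 175.102°E:
  W1: √((2.614·111.32)² + (-1.398·88.7)²) = √(84675.45945 + 15376.64481) = 316.310 km
  W2: √((3.214·111.32)² + (-1.281·88.7)²) = √(128008.30299 + 12910.57245) = 375.392 km
  W3: √((-0.041·111.32)² + (-0.202·88.7)²) = √(20.83119 + 321.03322) = 18.490 km
  → nearest: W3 (18.490 km)

Q1→W2; Q2→W3; Q3→W3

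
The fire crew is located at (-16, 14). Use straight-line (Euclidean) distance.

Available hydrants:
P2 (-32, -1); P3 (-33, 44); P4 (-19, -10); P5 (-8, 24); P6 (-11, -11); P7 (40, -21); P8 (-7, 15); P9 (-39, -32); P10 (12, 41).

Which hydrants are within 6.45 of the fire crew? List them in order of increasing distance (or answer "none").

Distances from (-16, 14):
P2: √((-16)² + (-15)²) = √(256.000 + 225.000) = 21.9
P3: √((-17)² + (30)²) = √(289.000 + 900.000) = 34.5
P4: √((-3)² + (-24)²) = √(9.000 + 576.000) = 24.2
P5: √((8)² + (10)²) = √(64.000 + 100.000) = 12.8
P6: √((5)² + (-25)²) = √(25.000 + 625.000) = 25.5
P7: √((56)² + (-35)²) = √(3136.000 + 1225.000) = 66.0
P8: √((9)² + (1)²) = √(81.000 + 1.000) = 9.1
P9: √((-23)² + (-46)²) = √(529.000 + 2116.000) = 51.4
P10: √((28)² + (27)²) = √(784.000 + 729.000) = 38.9
Threshold 6.45: none within range.

none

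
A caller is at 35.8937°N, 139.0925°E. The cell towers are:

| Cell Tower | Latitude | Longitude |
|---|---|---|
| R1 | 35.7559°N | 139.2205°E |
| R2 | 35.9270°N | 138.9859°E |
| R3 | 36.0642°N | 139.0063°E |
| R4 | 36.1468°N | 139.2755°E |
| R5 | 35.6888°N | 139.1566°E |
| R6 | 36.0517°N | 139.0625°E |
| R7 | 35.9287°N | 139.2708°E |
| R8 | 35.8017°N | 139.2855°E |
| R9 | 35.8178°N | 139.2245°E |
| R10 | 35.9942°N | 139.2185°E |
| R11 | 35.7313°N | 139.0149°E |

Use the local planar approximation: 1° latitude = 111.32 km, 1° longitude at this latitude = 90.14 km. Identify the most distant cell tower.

Distances from 35.8937°N, 139.0925°E:
R1: √((-0.1378·111.32)² + (0.1280·90.14)²) = √(235.312409 + 133.123598) = 19.1947 km
R2: √((0.0333·111.32)² + (-0.1066·90.14)²) = √(13.741523 + 92.331420) = 10.2992 km
R3: √((0.1705·111.32)² + (-0.0862·90.14)²) = √(360.242678 + 60.373957) = 20.5089 km
R4: √((0.2531·111.32)² + (0.1830·90.14)²) = √(793.835809 + 272.105479) = 32.6488 km
R5: √((-0.2049·111.32)² + (0.0641·90.14)²) = √(520.271830 + 33.384984) = 23.5299 km
R6: √((0.1580·111.32)² + (-0.0300·90.14)²) = √(309.357443 + 7.312698) = 17.7952 km
R7: √((0.0350·111.32)² + (0.1783·90.14)²) = √(15.180374 + 258.307963) = 16.5375 km
R8: √((-0.0920·111.32)² + (0.1930·90.14)²) = √(104.887093 + 302.656305) = 20.1877 km
R9: √((-0.0759·111.32)² + (0.1320·90.14)²) = √(71.388778 + 141.573826) = 14.5932 km
R10: √((0.1005·111.32)² + (0.1260·90.14)²) = √(125.163736 + 128.995986) = 15.9424 km
R11: √((-0.1624·111.32)² + (-0.0776·90.14)²) = √(326.827390 + 48.928122) = 19.3844 km
Maximum: R4 at 32.6488 km.

R4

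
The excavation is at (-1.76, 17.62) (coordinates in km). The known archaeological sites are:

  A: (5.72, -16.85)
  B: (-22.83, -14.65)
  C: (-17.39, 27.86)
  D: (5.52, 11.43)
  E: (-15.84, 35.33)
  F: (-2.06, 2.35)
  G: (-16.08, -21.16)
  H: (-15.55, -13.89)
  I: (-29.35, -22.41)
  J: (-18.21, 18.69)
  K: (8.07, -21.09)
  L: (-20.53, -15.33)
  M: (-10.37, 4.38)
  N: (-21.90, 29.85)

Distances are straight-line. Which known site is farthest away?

I

Distances from (-1.76, 17.62):
A: √((7.48)² + (-34.47)²) = √(55.9504 + 1188.1809) = 35.27 km
B: √((-21.07)² + (-32.27)²) = √(443.9449 + 1041.3529) = 38.54 km
C: √((-15.63)² + (10.24)²) = √(244.2969 + 104.8576) = 18.69 km
D: √((7.28)² + (-6.19)²) = √(52.9984 + 38.3161) = 9.56 km
E: √((-14.08)² + (17.71)²) = √(198.2464 + 313.6441) = 22.62 km
F: √((-0.30)² + (-15.27)²) = √(0.0900 + 233.1729) = 15.27 km
G: √((-14.32)² + (-38.78)²) = √(205.0624 + 1503.8884) = 41.34 km
H: √((-13.79)² + (-31.51)²) = √(190.1641 + 992.8801) = 34.40 km
I: √((-27.59)² + (-40.03)²) = √(761.2081 + 1602.4009) = 48.62 km
J: √((-16.45)² + (1.07)²) = √(270.6025 + 1.1449) = 16.48 km
K: √((9.83)² + (-38.71)²) = √(96.6289 + 1498.4641) = 39.94 km
L: √((-18.77)² + (-32.95)²) = √(352.3129 + 1085.7025) = 37.92 km
M: √((-8.61)² + (-13.24)²) = √(74.1321 + 175.2976) = 15.79 km
N: √((-20.14)² + (12.23)²) = √(405.6196 + 149.5729) = 23.56 km
Maximum: I at 48.62 km.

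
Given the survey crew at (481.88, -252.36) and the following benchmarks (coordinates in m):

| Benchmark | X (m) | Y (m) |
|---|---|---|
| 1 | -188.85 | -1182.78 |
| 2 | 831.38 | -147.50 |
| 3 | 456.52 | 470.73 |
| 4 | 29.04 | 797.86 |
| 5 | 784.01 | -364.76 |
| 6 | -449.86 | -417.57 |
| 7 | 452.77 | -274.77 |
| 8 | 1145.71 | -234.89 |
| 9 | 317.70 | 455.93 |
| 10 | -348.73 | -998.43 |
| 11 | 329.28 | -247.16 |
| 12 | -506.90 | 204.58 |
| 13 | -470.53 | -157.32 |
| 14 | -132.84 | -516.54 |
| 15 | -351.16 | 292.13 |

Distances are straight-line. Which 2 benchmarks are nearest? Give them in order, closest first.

7, 11

Distances from (481.88, -252.36):
1: 1146.98 m
2: 364.89 m
3: 723.53 m
4: 1143.69 m
5: 322.36 m
6: 946.27 m
7: 36.74 m
8: 664.06 m
9: 727.07 m
10: 1116.48 m
11: 152.69 m
12: 1089.26 m
13: 957.14 m
14: 669.08 m
15: 995.20 m
Sorted: 7 (36.74 m) < 11 (152.69 m) < 5 (322.36 m) < 2 (364.89 m) < …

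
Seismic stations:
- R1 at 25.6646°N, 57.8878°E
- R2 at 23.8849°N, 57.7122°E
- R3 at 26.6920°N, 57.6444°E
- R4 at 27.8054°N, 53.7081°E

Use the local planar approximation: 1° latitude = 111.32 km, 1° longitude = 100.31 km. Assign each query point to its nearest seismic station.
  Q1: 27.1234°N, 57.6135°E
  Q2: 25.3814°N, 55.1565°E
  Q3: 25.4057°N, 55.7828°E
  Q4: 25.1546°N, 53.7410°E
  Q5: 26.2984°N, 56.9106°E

Q1 at 27.1234°N, 57.6135°E:
  R1: 164.7081 km
  R2: 360.6457 km
  R3: 48.1234 km
  R4: 399.0394 km
  → nearest: R3 (48.1234 km)
Q2 at 25.3814°N, 55.1565°E:
  R1: 275.7845 km
  R2: 305.7351 km
  R3: 289.0786 km
  R4: 306.4675 km
  → nearest: R1 (275.7845 km)
Q3 at 25.4057°N, 55.7828°E:
  R1: 213.1104 km
  R2: 257.1341 km
  R3: 235.3176 km
  R4: 338.6325 km
  → nearest: R1 (213.1104 km)
Q4 at 25.1546°N, 53.7410°E:
  R1: 419.8220 km
  R2: 422.6836 km
  R3: 427.3190 km
  R4: 295.1055 km
  → nearest: R4 (295.1055 km)
Q5 at 26.2984°N, 56.9106°E:
  R1: 120.7744 km
  R2: 280.4452 km
  R3: 85.6613 km
  R4: 362.4087 km
  → nearest: R3 (85.6613 km)

Q1→R3; Q2→R1; Q3→R1; Q4→R4; Q5→R3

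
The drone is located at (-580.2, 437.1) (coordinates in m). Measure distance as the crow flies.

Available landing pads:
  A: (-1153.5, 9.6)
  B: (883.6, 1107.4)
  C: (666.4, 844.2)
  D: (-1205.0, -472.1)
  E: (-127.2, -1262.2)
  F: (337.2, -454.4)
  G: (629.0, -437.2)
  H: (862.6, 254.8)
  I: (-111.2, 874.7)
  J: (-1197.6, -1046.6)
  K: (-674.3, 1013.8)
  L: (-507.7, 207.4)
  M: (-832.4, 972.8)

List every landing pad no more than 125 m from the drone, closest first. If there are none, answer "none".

none

Distances from (-580.2, 437.1):
A: 715.1 m
B: 1610.0 m
C: 1311.4 m
D: 1103.2 m
E: 1758.6 m
F: 1279.2 m
G: 1492.2 m
H: 1454.3 m
I: 641.4 m
J: 1607.0 m
K: 584.3 m
L: 240.9 m
M: 592.1 m
Threshold 125 m: none within range.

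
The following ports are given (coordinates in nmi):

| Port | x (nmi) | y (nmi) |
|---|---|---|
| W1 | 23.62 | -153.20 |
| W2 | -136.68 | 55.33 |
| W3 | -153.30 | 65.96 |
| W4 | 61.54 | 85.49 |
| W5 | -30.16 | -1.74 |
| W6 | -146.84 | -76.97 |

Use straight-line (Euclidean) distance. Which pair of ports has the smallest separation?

Pairwise distances:
W1–W2: 263.02 nmi
W1–W3: 281.66 nmi
W1–W4: 241.68 nmi
W1–W5: 160.72 nmi
W1–W6: 186.73 nmi
W2–W3: 19.73 nmi
W2–W4: 200.50 nmi
W2–W5: 120.84 nmi
W2–W6: 132.69 nmi
W3–W4: 215.73 nmi
W3–W5: 140.52 nmi
W3–W6: 143.08 nmi
W4–W5: 126.56 nmi
W4–W6: 264.23 nmi
W5–W6: 138.83 nmi
Closest pair: W2–W3 at 19.73 nmi.

W2 and W3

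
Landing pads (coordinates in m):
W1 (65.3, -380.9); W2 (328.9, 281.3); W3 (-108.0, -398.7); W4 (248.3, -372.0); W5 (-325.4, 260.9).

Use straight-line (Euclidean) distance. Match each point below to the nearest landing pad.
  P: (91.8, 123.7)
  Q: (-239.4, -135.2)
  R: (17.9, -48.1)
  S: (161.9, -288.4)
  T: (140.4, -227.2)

P→W2; Q→W3; R→W1; S→W4; T→W1

P at (91.8, 123.7):
  W1: 505.3 m
  W2: 284.7 m
  W3: 559.3 m
  W4: 519.8 m
  W5: 439.2 m
  → nearest: W2 (284.7 m)
Q at (-239.4, -135.2):
  W1: 391.4 m
  W2: 704.6 m
  W3: 294.4 m
  W4: 542.1 m
  W5: 405.3 m
  → nearest: W3 (294.4 m)
R at (17.9, -48.1):
  W1: 336.2 m
  W2: 453.0 m
  W3: 372.5 m
  W4: 397.5 m
  W5: 461.9 m
  → nearest: W1 (336.2 m)
S at (161.9, -288.4):
  W1: 133.7 m
  W2: 593.7 m
  W3: 291.6 m
  W4: 120.2 m
  W5: 734.3 m
  → nearest: W4 (120.2 m)
T at (140.4, -227.2):
  W1: 171.1 m
  W2: 542.3 m
  W3: 301.9 m
  W4: 180.6 m
  W5: 674.7 m
  → nearest: W1 (171.1 m)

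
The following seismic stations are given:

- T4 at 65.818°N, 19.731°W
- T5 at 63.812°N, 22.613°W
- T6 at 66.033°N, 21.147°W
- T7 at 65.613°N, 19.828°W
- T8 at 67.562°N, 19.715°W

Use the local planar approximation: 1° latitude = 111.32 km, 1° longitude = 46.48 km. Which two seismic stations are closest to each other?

T4 and T7

Pairwise distances:
T4–T5: √((-2.006·111.32)² + (-2.882·46.48)²) = √(49866.42713 + 17944.03847) = 260.404 km
T4–T6: √((0.215·111.32)² + (-1.416·46.48)²) = √(572.82678 + 4331.70373) = 70.032 km
T4–T7: √((-0.205·111.32)² + (-0.097·46.48)²) = √(520.77978 + 20.32711) = 23.262 km
T4–T8: √((1.744·111.32)² + (0.016·46.48)²) = √(37691.14723 + 0.55306) = 194.144 km
T5–T6: √((2.221·111.32)² + (1.466·46.48)²) = √(61128.46811 + 4643.01599) = 256.460 km
T5–T7: √((1.801·111.32)² + (2.785·46.48)²) = √(40195.16548 + 16756.47403) = 238.645 km
T5–T8: √((3.750·111.32)² + (2.898·46.48)²) = √(174264.50250 + 18143.83138) = 438.644 km
T6–T7: √((-0.420·111.32)² + (1.319·46.48)²) = √(2185.97392 + 3758.56296) = 77.101 km
T6–T8: √((1.529·111.32)² + (1.432·46.48)²) = √(28970.85858 + 4430.14840) = 182.759 km
T7–T8: √((1.949·111.32)² + (0.113·46.48)²) = √(47072.80451 + 27.58603) = 217.026 km
Closest pair: T4–T7 at 23.262 km.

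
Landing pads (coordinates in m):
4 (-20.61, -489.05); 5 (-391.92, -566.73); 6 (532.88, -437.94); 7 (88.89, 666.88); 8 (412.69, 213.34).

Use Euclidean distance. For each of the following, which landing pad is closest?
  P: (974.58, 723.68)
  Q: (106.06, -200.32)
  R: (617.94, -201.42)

P at (974.58, 723.68):
  4: 1568.79 m
  5: 1879.49 m
  6: 1242.76 m
  7: 887.51 m
  8: 759.06 m
  → nearest: 8 (759.06 m)
Q at (106.06, -200.32):
  4: 315.29 m
  5: 618.26 m
  6: 488.51 m
  7: 867.37 m
  8: 514.91 m
  → nearest: 4 (315.29 m)
R at (617.94, -201.42):
  4: 700.34 m
  5: 1073.90 m
  6: 251.35 m
  7: 1016.78 m
  8: 462.77 m
  → nearest: 6 (251.35 m)

P→8; Q→4; R→6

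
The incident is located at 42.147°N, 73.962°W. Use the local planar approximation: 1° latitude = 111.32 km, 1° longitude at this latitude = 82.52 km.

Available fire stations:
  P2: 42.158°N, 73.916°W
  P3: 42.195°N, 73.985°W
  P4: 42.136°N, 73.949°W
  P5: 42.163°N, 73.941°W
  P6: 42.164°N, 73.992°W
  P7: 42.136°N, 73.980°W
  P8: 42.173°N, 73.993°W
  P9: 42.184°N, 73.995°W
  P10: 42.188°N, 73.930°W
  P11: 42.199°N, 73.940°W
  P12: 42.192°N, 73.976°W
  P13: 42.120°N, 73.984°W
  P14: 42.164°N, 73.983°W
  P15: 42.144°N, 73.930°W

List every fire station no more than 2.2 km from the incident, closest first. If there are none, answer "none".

P4, P7

Distances from 42.147°N, 73.962°W:
P2: √((0.011·111.32)² + (0.046·82.52)²) = √(1.49945 + 14.40901) = 3.989 km
P3: √((0.048·111.32)² + (-0.023·82.52)²) = √(28.55150 + 3.60225) = 5.670 km
P4: √((-0.011·111.32)² + (0.013·82.52)²) = √(1.49945 + 1.15081) = 1.628 km
P5: √((0.016·111.32)² + (0.021·82.52)²) = √(3.17239 + 3.00301) = 2.485 km
P6: √((0.017·111.32)² + (-0.030·82.52)²) = √(3.58133 + 6.12860) = 3.116 km
P7: √((-0.011·111.32)² + (-0.018·82.52)²) = √(1.49945 + 2.20629) = 1.925 km
P8: √((0.026·111.32)² + (-0.031·82.52)²) = √(8.37709 + 6.54398) = 3.863 km
P9: √((0.037·111.32)² + (-0.033·82.52)²) = √(16.96484 + 7.41560) = 4.938 km
P10: √((0.041·111.32)² + (0.032·82.52)²) = √(20.83119 + 6.97298) = 5.273 km
P11: √((0.052·111.32)² + (0.022·82.52)²) = √(33.50835 + 3.29582) = 6.067 km
P12: √((0.045·111.32)² + (-0.014·82.52)²) = √(25.09409 + 1.33467) = 5.141 km
P13: √((-0.027·111.32)² + (-0.022·82.52)²) = √(9.03387 + 3.29582) = 3.511 km
P14: √((0.017·111.32)² + (-0.021·82.52)²) = √(3.58133 + 3.00301) = 2.566 km
P15: √((-0.003·111.32)² + (0.032·82.52)²) = √(0.11153 + 6.97298) = 2.662 km
Threshold 2.2 km: P4 (1.628 km), P7 (1.925 km) are within range.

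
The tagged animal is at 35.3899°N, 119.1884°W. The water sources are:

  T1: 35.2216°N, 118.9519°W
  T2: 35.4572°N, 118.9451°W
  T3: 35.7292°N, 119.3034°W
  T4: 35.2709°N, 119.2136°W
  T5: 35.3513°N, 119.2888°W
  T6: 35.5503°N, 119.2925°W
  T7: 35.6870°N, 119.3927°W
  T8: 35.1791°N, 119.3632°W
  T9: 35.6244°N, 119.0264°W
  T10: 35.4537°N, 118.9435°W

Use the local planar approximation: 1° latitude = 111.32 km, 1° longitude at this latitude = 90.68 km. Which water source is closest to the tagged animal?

T5

Distances from 35.3899°N, 119.1884°W:
T1: √((-0.1683·111.32)² + (0.2365·90.68)²) = √(351.006070 + 459.923195) = 28.4768 km
T2: √((0.0673·111.32)² + (0.2433·90.68)²) = √(56.127607 + 486.751435) = 23.2998 km
T3: √((0.3393·111.32)² + (-0.1150·90.68)²) = √(1426.639074 + 108.747355) = 39.1840 km
T4: √((-0.1190·111.32)² + (-0.0252·90.68)²) = √(175.485129 + 5.221847) = 13.4427 km
T5: √((-0.0386·111.32)² + (-0.1004·90.68)²) = √(18.463796 + 82.887769) = 10.0674 km
T6: √((0.1604·111.32)² + (-0.1041·90.68)²) = √(318.827022 + 89.109597) = 20.1974 km
T7: √((0.2971·111.32)² + (-0.2043·90.68)²) = √(1093.834706 + 343.209860) = 37.9084 km
T8: √((-0.2108·111.32)² + (-0.1748·90.68)²) = √(550.665171 + 251.249890) = 28.3181 km
T9: √((0.2345·111.32)² + (0.1620·90.68)²) = √(681.447009 + 215.800801) = 29.9541 km
T10: √((0.0638·111.32)² + (0.2449·90.68)²) = √(50.441472 + 493.174478) = 23.3156 km
Minimum: T5 at 10.0674 km.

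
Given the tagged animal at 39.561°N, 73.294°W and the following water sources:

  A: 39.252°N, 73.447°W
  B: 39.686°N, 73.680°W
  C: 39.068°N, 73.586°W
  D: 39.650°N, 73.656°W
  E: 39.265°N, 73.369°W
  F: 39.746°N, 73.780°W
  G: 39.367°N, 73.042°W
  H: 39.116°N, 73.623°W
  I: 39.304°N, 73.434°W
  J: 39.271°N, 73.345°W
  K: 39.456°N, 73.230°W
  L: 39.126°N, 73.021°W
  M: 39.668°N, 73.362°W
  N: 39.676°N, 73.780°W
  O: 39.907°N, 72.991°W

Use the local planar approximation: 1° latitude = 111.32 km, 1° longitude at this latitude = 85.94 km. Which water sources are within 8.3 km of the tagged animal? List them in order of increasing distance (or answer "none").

Distances from 39.561°N, 73.294°W:
A: 36.825 km
B: 35.973 km
C: 60.346 km
D: 32.650 km
E: 33.575 km
F: 46.568 km
G: 30.584 km
H: 57.038 km
I: 31.036 km
J: 32.579 km
K: 12.918 km
L: 53.808 km
M: 13.268 km
N: 43.685 km
O: 46.493 km
Threshold 8.3 km: none within range.

none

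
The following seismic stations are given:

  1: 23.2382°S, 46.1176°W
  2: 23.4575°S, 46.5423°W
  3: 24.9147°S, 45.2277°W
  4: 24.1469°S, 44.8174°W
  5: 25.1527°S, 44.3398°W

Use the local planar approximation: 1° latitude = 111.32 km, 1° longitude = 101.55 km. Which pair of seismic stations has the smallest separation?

1 and 2

Pairwise distances:
1–2: √((-0.2193·111.32)² + (-0.4247·101.55)²) = √(595.968984 + 1860.048967) = 49.5582 km
1–3: √((-1.6765·111.32)² + (0.8899·101.55)²) = √(34830.002919 + 8166.618516) = 207.3563 km
1–4: √((-0.9087·111.32)² + (1.3002·101.55)²) = √(10232.634255 + 17433.323087) = 166.3309 km
1–5: √((-1.9145·111.32)² + (1.7778·101.55)²) = √(45421.046558 + 32593.099257) = 279.3101 km
2–3: √((-1.4572·111.32)² + (1.3146·101.55)²) = √(26313.869738 + 17821.617216) = 210.0845 km
2–4: √((-0.6894·111.32)² + (1.7249·101.55)²) = √(5889.642764 + 30682.285013) = 191.2379 km
2–5: √((-1.6952·111.32)² + (2.2025·101.55)²) = √(35611.337287 + 50025.528980) = 292.6378 km
3–4: √((0.7678·111.32)² + (0.4103·101.55)²) = √(7305.376628 + 1736.052639) = 95.0864 km
3–5: √((-0.2380·111.32)² + (0.8879·101.55)²) = √(701.940514 + 8129.951737) = 93.9781 km
4–5: √((-1.0058·111.32)² + (0.4776·101.55)²) = √(12536.308124 + 2352.277160) = 122.0188 km
Closest pair: 1–2 at 49.5582 km.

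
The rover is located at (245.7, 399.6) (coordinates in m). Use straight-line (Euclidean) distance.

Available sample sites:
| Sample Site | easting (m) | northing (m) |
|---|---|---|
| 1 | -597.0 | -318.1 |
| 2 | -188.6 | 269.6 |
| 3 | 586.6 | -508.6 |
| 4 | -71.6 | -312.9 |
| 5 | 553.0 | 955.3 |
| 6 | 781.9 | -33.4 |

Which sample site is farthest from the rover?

1

Distances from (245.7, 399.6):
1: √((-842.7)² + (-717.7)²) = √(710143.290 + 515093.290) = 1106.9 m
2: √((-434.3)² + (-130.0)²) = √(188616.490 + 16900.000) = 453.3 m
3: √((340.9)² + (-908.2)²) = √(116212.810 + 824827.240) = 970.1 m
4: √((-317.3)² + (-712.5)²) = √(100679.290 + 507656.250) = 780.0 m
5: √((307.3)² + (555.7)²) = √(94433.290 + 308802.490) = 635.0 m
6: √((536.2)² + (-433.0)²) = √(287510.440 + 187489.000) = 689.2 m
Maximum: 1 at 1106.9 m.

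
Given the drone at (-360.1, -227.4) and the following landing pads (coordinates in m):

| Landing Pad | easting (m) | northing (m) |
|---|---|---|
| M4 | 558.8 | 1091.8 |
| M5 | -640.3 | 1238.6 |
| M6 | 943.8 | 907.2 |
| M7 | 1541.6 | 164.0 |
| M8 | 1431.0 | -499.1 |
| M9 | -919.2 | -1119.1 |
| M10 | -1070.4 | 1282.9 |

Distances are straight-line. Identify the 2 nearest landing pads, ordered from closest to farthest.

M9, M5

Distances from (-360.1, -227.4):
M4: 1607.7 m
M5: 1492.5 m
M6: 1728.4 m
M7: 1941.6 m
M8: 1811.6 m
M9: 1052.5 m
M10: 1669.0 m
Sorted: M9 (1052.5 m) < M5 (1492.5 m) < M4 (1607.7 m) < M10 (1669.0 m) < …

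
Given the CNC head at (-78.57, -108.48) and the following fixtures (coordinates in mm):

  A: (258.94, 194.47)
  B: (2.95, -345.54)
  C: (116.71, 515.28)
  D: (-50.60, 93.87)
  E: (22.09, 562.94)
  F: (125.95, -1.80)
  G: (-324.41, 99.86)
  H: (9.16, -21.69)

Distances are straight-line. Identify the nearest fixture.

H

Distances from (-78.57, -108.48):
A: √((337.51)² + (302.95)²) = √(113913.0001 + 91778.7025) = 453.53 mm
B: √((81.52)² + (-237.06)²) = √(6645.5104 + 56197.4436) = 250.68 mm
C: √((195.28)² + (623.76)²) = √(38134.2784 + 389076.5376) = 653.61 mm
D: √((27.97)² + (202.35)²) = √(782.3209 + 40945.5225) = 204.27 mm
E: √((100.66)² + (671.42)²) = √(10132.4356 + 450804.8164) = 678.92 mm
F: √((204.52)² + (106.68)²) = √(41828.4304 + 11380.6224) = 230.67 mm
G: √((-245.84)² + (208.34)²) = √(60437.3056 + 43405.5556) = 322.25 mm
H: √((87.73)² + (86.79)²) = √(7696.5529 + 7532.5041) = 123.41 mm
Minimum: H at 123.41 mm.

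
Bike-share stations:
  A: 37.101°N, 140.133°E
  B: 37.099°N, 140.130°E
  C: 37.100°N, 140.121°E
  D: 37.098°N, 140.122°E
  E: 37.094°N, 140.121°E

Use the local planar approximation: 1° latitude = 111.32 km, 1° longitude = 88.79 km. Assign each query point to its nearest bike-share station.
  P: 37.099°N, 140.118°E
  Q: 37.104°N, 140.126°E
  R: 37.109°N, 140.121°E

P→C; Q→C; R→C

P at 37.099°N, 140.118°E:
  A: √((0.002·111.32)² + (0.015·88.79)²) = √(0.04957 + 1.77382) = 1.350 km
  B: √((0.000·111.32)² + (0.012·88.79)²) = √(0.00000 + 1.13525) = 1.065 km
  C: √((0.001·111.32)² + (0.003·88.79)²) = √(0.01239 + 0.07095) = 0.289 km
  D: √((-0.001·111.32)² + (0.004·88.79)²) = √(0.01239 + 0.12614) = 0.372 km
  E: √((-0.005·111.32)² + (0.003·88.79)²) = √(0.30980 + 0.07095) = 0.617 km
  → nearest: C (0.289 km)
Q at 37.104°N, 140.126°E:
  A: √((-0.003·111.32)² + (0.007·88.79)²) = √(0.11153 + 0.38630) = 0.706 km
  B: √((-0.005·111.32)² + (0.004·88.79)²) = √(0.30980 + 0.12614) = 0.660 km
  C: √((-0.004·111.32)² + (-0.005·88.79)²) = √(0.19827 + 0.19709) = 0.629 km
  D: √((-0.006·111.32)² + (-0.004·88.79)²) = √(0.44612 + 0.12614) = 0.756 km
  E: √((-0.010·111.32)² + (-0.005·88.79)²) = √(1.23921 + 0.19709) = 1.198 km
  → nearest: C (0.629 km)
R at 37.109°N, 140.121°E:
  A: √((-0.008·111.32)² + (0.012·88.79)²) = √(0.79310 + 1.13525) = 1.389 km
  B: √((-0.010·111.32)² + (0.009·88.79)²) = √(1.23921 + 0.63858) = 1.370 km
  C: √((-0.009·111.32)² + (0.000·88.79)²) = √(1.00376 + 0.00000) = 1.002 km
  D: √((-0.011·111.32)² + (0.001·88.79)²) = √(1.49945 + 0.00788) = 1.228 km
  E: √((-0.015·111.32)² + (0.000·88.79)²) = √(2.78823 + 0.00000) = 1.670 km
  → nearest: C (1.002 km)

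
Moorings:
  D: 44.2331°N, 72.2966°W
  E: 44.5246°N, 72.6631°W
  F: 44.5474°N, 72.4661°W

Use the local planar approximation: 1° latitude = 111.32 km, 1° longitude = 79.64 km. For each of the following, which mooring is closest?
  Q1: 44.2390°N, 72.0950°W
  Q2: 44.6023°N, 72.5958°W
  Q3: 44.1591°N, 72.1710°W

Q1 at 44.2390°N, 72.0950°W:
  D: √((-0.0059·111.32)² + (-0.2016·79.64)²) = √(0.431370 + 257.776640) = 16.0689 km
  E: √((0.2856·111.32)² + (-0.5681·79.64)²) = √(1010.794340 + 2046.972844) = 55.2971 km
  F: √((0.3084·111.32)² + (-0.3711·79.64)²) = √(1178.623603 + 873.462796) = 45.3000 km
  → nearest: D (16.0689 km)
Q2 at 44.6023°N, 72.5958°W:
  D: √((-0.3692·111.32)² + (0.2992·79.64)²) = √(1689.156077 + 567.787309) = 47.5073 km
  E: √((-0.0777·111.32)² + (-0.0673·79.64)²) = √(74.814957 + 28.727156) = 10.1756 km
  F: √((-0.0549·111.32)² + (0.1297·79.64)²) = √(37.350041 + 106.694604) = 12.0019 km
  → nearest: E (10.1756 km)
Q3 at 44.1591°N, 72.1710°W:
  D: √((0.0740·111.32)² + (-0.1256·79.64)²) = √(67.859372 + 100.055688) = 12.9582 km
  E: √((0.3655·111.32)² + (-0.4921·79.64)²) = √(1655.469401 + 1535.922253) = 56.4924 km
  F: √((0.3883·111.32)² + (-0.2951·79.64)²) = √(1868.448692 + 552.332911) = 49.2014 km
  → nearest: D (12.9582 km)

Q1→D; Q2→E; Q3→D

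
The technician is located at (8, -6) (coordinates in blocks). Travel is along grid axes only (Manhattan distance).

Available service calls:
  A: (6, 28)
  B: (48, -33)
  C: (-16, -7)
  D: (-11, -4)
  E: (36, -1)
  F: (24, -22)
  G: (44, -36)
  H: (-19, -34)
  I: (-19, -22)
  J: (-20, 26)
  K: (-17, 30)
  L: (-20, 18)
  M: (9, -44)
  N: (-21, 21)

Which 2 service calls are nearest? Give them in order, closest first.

D, C

Distances from (8, -6):
A: 36 blocks
B: 67 blocks
C: 25 blocks
D: 21 blocks
E: 33 blocks
F: 32 blocks
G: 66 blocks
H: 55 blocks
I: 43 blocks
J: 60 blocks
K: 61 blocks
L: 52 blocks
M: 39 blocks
N: 56 blocks
Sorted: D (21 blocks) < C (25 blocks) < F (32 blocks) < E (33 blocks) < …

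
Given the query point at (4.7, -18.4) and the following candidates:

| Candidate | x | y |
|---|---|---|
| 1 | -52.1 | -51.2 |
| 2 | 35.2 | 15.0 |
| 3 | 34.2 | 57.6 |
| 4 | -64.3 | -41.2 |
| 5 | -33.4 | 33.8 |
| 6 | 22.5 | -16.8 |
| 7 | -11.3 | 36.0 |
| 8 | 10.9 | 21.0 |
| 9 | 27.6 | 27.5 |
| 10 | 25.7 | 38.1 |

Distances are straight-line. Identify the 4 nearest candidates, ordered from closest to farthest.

Distances from (4.7, -18.4):
1: √((-56.8)² + (-32.8)²) = √(3226.240 + 1075.840) = 65.6
2: √((30.5)² + (33.4)²) = √(930.250 + 1115.560) = 45.2
3: √((29.5)² + (76.0)²) = √(870.250 + 5776.000) = 81.5
4: √((-69.0)² + (-22.8)²) = √(4761.000 + 519.840) = 72.7
5: √((-38.1)² + (52.2)²) = √(1451.610 + 2724.840) = 64.6
6: √((17.8)² + (1.6)²) = √(316.840 + 2.560) = 17.9
7: √((-16.0)² + (54.4)²) = √(256.000 + 2959.360) = 56.7
8: √((6.2)² + (39.4)²) = √(38.440 + 1552.360) = 39.9
9: √((22.9)² + (45.9)²) = √(524.410 + 2106.810) = 51.3
10: √((21.0)² + (56.5)²) = √(441.000 + 3192.250) = 60.3
Sorted: 6 (17.9) < 8 (39.9) < 2 (45.2) < 9 (51.3) < 7 (56.7) < 10 (60.3) < …

6, 8, 2, 9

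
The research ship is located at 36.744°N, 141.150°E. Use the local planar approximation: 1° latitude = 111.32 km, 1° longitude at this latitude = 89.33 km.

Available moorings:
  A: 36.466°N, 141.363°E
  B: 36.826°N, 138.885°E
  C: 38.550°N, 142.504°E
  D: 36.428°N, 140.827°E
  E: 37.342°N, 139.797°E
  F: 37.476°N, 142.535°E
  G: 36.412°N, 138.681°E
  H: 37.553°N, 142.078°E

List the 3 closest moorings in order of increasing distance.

Distances from 36.744°N, 141.150°E:
A: √((-0.278·111.32)² + (0.213·89.33)²) = √(957.71433 + 362.03776) = 36.328 km
B: √((0.082·111.32)² + (-2.265·89.33)²) = √(83.32477 + 40938.42032) = 202.538 km
C: √((1.806·111.32)² + (1.354·89.33)²) = √(40418.65777 + 14629.58467) = 234.624 km
D: √((-0.316·111.32)² + (-0.323·89.33)²) = √(1237.42977 + 832.52966) = 45.497 km
E: √((0.598·111.32)² + (-1.353·89.33)²) = √(4431.47969 + 14607.98321) = 137.984 km
F: √((0.732·111.32)² + (1.385·89.33)²) = √(6640.00731 + 15307.14566) = 148.146 km
G: √((-0.332·111.32)² + (-2.469·89.33)²) = √(1365.91150 + 48644.84768) = 223.631 km
H: √((0.809·111.32)² + (0.928·89.33)²) = √(8110.42175 + 6872.11820) = 122.403 km
Sorted: A (36.328 km) < D (45.497 km) < H (122.403 km) < E (137.984 km) < F (148.146 km) < …

A, D, H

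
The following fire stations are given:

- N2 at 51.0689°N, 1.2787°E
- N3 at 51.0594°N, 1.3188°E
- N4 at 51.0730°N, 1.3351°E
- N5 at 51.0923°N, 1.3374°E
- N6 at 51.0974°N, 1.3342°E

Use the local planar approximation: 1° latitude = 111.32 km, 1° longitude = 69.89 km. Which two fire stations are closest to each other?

Pairwise distances:
N2–N3: √((-0.0095·111.32)² + (0.0401·69.89)²) = √(1.118391 + 7.854505) = 2.9955 km
N2–N4: √((0.0041·111.32)² + (0.0564·69.89)²) = √(0.208312 + 15.537756) = 3.9681 km
N2–N5: √((0.0234·111.32)² + (0.0587·69.89)²) = √(6.785441 + 16.830859) = 4.8597 km
N2–N6: √((0.0285·111.32)² + (0.0555·69.89)²) = √(10.065518 + 15.045826) = 5.0111 km
N3–N4: √((0.0136·111.32)² + (0.0163·69.89)²) = √(2.292051 + 1.297793) = 1.8947 km
N3–N5: √((0.0329·111.32)² + (0.0186·69.89)²) = √(13.413379 + 1.689880) = 3.8863 km
N3–N6: √((0.0380·111.32)² + (0.0154·69.89)²) = √(17.894254 + 1.158435) = 4.3649 km
N4–N5: √((0.0193·111.32)² + (0.0023·69.89)²) = √(4.615949 + 0.025840) = 2.1545 km
N4–N6: √((0.0244·111.32)² + (-0.0009·69.89)²) = √(7.377786 + 0.003957) = 2.7169 km
N5–N6: √((0.0051·111.32)² + (-0.0032·69.89)²) = √(0.322320 + 0.050018) = 0.6102 km
Closest pair: N5–N6 at 0.6102 km.

N5 and N6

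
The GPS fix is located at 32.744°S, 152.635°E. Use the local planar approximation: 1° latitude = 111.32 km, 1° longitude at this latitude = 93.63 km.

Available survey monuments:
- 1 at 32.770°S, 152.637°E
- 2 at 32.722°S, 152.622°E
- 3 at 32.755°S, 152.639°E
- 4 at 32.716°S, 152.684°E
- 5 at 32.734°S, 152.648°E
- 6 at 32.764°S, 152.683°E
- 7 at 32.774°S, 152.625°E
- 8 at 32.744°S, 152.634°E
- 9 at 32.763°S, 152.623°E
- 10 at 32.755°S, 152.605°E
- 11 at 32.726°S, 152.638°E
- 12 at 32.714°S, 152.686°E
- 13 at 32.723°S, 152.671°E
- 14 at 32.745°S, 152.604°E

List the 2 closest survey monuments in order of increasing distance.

Distances from 32.744°S, 152.635°E:
1: 2.900 km
2: 2.735 km
3: 1.281 km
4: 5.547 km
5: 1.649 km
6: 5.015 km
7: 3.468 km
8: 0.094 km
9: 2.395 km
10: 3.064 km
11: 2.023 km
12: 5.827 km
13: 4.102 km
14: 2.905 km
Sorted: 8 (0.094 km) < 3 (1.281 km) < 5 (1.649 km) < 11 (2.023 km) < …

8, 3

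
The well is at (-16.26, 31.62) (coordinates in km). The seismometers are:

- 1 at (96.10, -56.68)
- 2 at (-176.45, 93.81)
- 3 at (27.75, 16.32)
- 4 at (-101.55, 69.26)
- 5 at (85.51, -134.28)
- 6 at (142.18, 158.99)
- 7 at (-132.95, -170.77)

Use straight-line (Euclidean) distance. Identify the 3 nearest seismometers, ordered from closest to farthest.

Distances from (-16.26, 31.62):
1: √((112.36)² + (-88.30)²) = √(12624.7696 + 7796.8900) = 142.90 km
2: √((-160.19)² + (62.19)²) = √(25660.8361 + 3867.5961) = 171.84 km
3: √((44.01)² + (-15.30)²) = √(1936.8801 + 234.0900) = 46.59 km
4: √((-85.29)² + (37.64)²) = √(7274.3841 + 1416.7696) = 93.23 km
5: √((101.77)² + (-165.90)²) = √(10357.1329 + 27522.8100) = 194.63 km
6: √((158.44)² + (127.37)²) = √(25103.2336 + 16223.1169) = 203.29 km
7: √((-116.69)² + (-202.39)²) = √(13616.5561 + 40961.7121) = 233.62 km
Sorted: 3 (46.59 km) < 4 (93.23 km) < 1 (142.90 km) < 2 (171.84 km) < 5 (194.63 km) < …

3, 4, 1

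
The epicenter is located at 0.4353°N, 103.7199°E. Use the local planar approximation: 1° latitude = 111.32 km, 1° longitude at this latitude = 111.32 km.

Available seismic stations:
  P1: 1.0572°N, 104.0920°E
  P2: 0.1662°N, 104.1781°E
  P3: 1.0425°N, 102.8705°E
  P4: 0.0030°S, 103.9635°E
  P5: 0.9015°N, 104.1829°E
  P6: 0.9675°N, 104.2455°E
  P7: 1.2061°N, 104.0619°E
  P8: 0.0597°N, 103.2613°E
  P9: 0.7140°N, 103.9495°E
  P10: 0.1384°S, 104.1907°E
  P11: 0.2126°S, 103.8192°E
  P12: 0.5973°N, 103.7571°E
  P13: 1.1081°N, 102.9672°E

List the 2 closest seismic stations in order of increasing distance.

Distances from 0.4353°N, 103.7199°E:
P1: √((0.6219·111.32)² + (0.3721·111.32)²) = √(4792.780162 + 1715.796333) = 80.6757 km
P2: √((-0.2691·111.32)² + (0.4582·111.32)²) = √(897.374637 + 2601.696095) = 59.1529 km
P3: √((0.6072·111.32)² + (-0.8494·111.32)²) = √(4568.881783 + 8940.687360) = 116.2307 km
P4: √((-0.4383·111.32)² + (0.2436·111.32)²) = √(2380.615937 + 735.361626) = 55.8209 km
P5: √((0.4662·111.32)² + (0.4630·111.32)²) = √(2693.338466 + 2656.491174) = 73.1425 km
P6: √((0.5322·111.32)² + (0.5256·111.32)²) = √(3509.911254 + 3423.395760) = 83.2665 km
P7: √((0.7708·111.32)² + (0.3420·111.32)²) = √(7362.576279 + 1449.434544) = 93.8723 km
P8: √((-0.3756·111.32)² + (-0.4586·111.32)²) = √(1748.225950 + 2606.240541) = 65.9884 km
P9: √((0.2787·111.32)² + (0.2296·111.32)²) = √(962.543427 + 653.266162) = 40.1971 km
P10: √((-0.5737·111.32)² + (0.4708·111.32)²) = √(4078.646771 + 2746.751078) = 82.6160 km
P11: √((-0.6479·111.32)² + (0.0993·111.32)²) = √(5201.904265 + 122.192596) = 72.9664 km
P12: √((0.1620·111.32)² + (0.0372·111.32)²) = √(325.219385 + 17.148742) = 18.5032 km
P13: √((0.6728·111.32)² + (-0.7527·111.32)²) = √(5609.425196 + 7020.858615) = 112.3845 km
Sorted: P12 (18.5032 km) < P9 (40.1971 km) < P4 (55.8209 km) < P2 (59.1529 km) < …

P12, P9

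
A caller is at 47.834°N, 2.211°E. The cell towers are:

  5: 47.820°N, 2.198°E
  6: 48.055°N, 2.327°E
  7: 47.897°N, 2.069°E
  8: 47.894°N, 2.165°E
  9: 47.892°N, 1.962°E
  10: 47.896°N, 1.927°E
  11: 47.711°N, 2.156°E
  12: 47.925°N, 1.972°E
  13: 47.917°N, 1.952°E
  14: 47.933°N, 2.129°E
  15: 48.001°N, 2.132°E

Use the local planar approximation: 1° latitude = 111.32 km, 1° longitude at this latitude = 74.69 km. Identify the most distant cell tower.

Distances from 47.834°N, 2.211°E:
5: √((-0.014·111.32)² + (-0.013·74.69)²) = √(2.42886 + 0.94278) = 1.836 km
6: √((0.221·111.32)² + (0.116·74.69)²) = √(605.24463 + 75.06559) = 26.083 km
7: √((0.063·111.32)² + (-0.142·74.69)²) = √(49.18441 + 112.48681) = 12.715 km
8: √((0.060·111.32)² + (-0.046·74.69)²) = √(44.61171 + 11.80431) = 7.511 km
9: √((0.058·111.32)² + (-0.249·74.69)²) = √(41.68717 + 345.87854) = 19.687 km
10: √((0.062·111.32)² + (-0.284·74.69)²) = √(47.63540 + 449.94725) = 22.307 km
11: √((-0.123·111.32)² + (-0.055·74.69)²) = √(187.48072 + 16.87525) = 14.295 km
12: √((0.091·111.32)² + (-0.239·74.69)²) = √(102.61933 + 318.65499) = 20.525 km
13: √((0.083·111.32)² + (-0.259·74.69)²) = √(85.36947 + 374.21780) = 21.438 km
14: √((0.099·111.32)² + (-0.082·74.69)²) = √(121.45539 + 37.51048) = 12.608 km
15: √((0.167·111.32)² + (-0.079·74.69)²) = √(345.60446 + 34.81602) = 19.504 km
Maximum: 6 at 26.083 km.

6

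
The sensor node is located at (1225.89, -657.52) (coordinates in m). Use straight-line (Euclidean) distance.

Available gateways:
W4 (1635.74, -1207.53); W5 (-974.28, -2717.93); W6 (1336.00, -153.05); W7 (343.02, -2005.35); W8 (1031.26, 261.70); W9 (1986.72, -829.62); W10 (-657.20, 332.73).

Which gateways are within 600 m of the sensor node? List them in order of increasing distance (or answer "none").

Distances from (1225.89, -657.52):
W4: √((409.85)² + (-550.01)²) = √(167977.0225 + 302511.0001) = 685.92 m
W5: √((-2200.17)² + (-2060.41)²) = √(4840748.0289 + 4245289.3681) = 3014.31 m
W6: √((110.11)² + (504.47)²) = √(12124.2121 + 254489.9809) = 516.35 m
W7: √((-882.87)² + (-1347.83)²) = √(779459.4369 + 1816645.7089) = 1611.24 m
W8: √((-194.63)² + (919.22)²) = √(37880.8369 + 844965.4084) = 939.60 m
W9: √((760.83)² + (-172.10)²) = √(578862.2889 + 29618.4100) = 780.05 m
W10: √((-1883.09)² + (990.25)²) = √(3546027.9481 + 980595.0625) = 2127.59 m
Threshold 600 m: W6 (516.35 m) is within range.

W6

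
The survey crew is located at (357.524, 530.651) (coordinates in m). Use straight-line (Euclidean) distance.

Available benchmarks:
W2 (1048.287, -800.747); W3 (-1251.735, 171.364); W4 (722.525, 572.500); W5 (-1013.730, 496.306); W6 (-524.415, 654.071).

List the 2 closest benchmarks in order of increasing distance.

W4, W6

Distances from (357.524, 530.651):
W2: 1499.925 m
W3: 1648.879 m
W4: 367.392 m
W5: 1371.684 m
W6: 890.533 m
Sorted: W4 (367.392 m) < W6 (890.533 m) < W5 (1371.684 m) < W2 (1499.925 m) < …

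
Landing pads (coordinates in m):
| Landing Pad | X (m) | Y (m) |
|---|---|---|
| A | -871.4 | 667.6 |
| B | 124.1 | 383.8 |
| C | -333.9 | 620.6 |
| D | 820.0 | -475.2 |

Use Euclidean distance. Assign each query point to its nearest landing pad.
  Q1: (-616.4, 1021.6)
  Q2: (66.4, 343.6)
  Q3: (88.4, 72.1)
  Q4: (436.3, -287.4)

Q1→A; Q2→B; Q3→B; Q4→D

Q1 at (-616.4, 1021.6):
  A: 436.3 m
  B: 977.3 m
  C: 490.5 m
  D: 2074.5 m
  → nearest: A (436.3 m)
Q2 at (66.4, 343.6):
  A: 992.2 m
  B: 70.3 m
  C: 486.8 m
  D: 1112.8 m
  → nearest: B (70.3 m)
Q3 at (88.4, 72.1):
  A: 1129.5 m
  B: 313.7 m
  C: 692.2 m
  D: 913.7 m
  → nearest: B (313.7 m)
Q4 at (436.3, -287.4):
  A: 1619.3 m
  B: 740.3 m
  C: 1190.7 m
  D: 427.2 m
  → nearest: D (427.2 m)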